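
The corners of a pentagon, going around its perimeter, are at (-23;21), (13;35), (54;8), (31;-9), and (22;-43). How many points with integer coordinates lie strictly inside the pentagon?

2628

By the shoelace formula, twice the signed area is |[(-23)·35 − 13·21] + [13·8 − 54·35] + [54·(-9) − 31·8] + [31·(-43) − 22·(-9)] + [22·21 − (-23)·(-43)]| = 5260, so the area is 2630.
Summing gcd(|Δx|,|Δy|) over the edges gives the boundary count: gcd(36,14) + gcd(41,27) + gcd(23,17) + gcd(9,34) + gcd(45,64) = 2+1+1+1+1 = 6.
Pick's theorem gives I = A − B/2 + 1 = 2630 − 6/2 + 1 = 2628.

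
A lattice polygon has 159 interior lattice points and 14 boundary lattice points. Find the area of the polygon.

Pick's theorem states A = I + B/2 − 1, so A = 159 + 14/2 − 1 = 165.

165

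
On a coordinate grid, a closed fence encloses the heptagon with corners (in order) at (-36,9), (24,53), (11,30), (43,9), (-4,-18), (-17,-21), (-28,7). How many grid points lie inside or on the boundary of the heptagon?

2429

The shoelace formula gives twice the area as |[(-36)·53 − 24·9] + [24·30 − 11·53] + [11·9 − 43·30] + [43·(-18) − (-4)·9] + [(-4)·(-21) − (-17)·(-18)] + [(-17)·7 − (-28)·(-21)] + [(-28)·9 − (-36)·7]| = 4845, so the area is 4845/2.
The number of boundary lattice points is Σ gcd(|Δx|,|Δy|) = gcd(60,44) + gcd(13,23) + gcd(32,21) + gcd(47,27) + gcd(13,3) + gcd(11,28) + gcd(8,2) = 4+1+1+1+1+1+2 = 11.
Pick's theorem gives I = A − B/2 + 1 = 4845/2 − 11/2 + 1 = 2418, so the closed region contains I + B = 2418 + 11 = 2429 lattice points.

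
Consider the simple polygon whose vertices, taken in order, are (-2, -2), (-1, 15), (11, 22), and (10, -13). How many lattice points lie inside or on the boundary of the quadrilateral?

By the shoelace formula, twice the signed area is |((-2)·15 − (-1)·(-2)) + ((-1)·22 − 11·15) + (11·(-13) − 10·22) + (10·(-2) − (-2)·(-13))| = 628, so the area is 314.
The number of boundary lattice points is Σ gcd(|Δx|,|Δy|) = gcd(1,17) + gcd(12,7) + gcd(1,35) + gcd(12,11) = 1+1+1+1 = 4.
Pick's theorem gives I = A − B/2 + 1 = 314 − 4/2 + 1 = 313, so the closed region contains I + B = 313 + 4 = 317 lattice points.

317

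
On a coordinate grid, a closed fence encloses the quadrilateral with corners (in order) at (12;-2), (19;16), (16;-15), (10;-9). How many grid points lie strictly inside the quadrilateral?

105

The shoelace formula gives twice the area as |(12·16 − 19·(-2)) + (19·(-15) − 16·16) + (16·(-9) − 10·(-15)) + (10·(-2) − 12·(-9))| = 217, so the area is 108.5.
Along each edge there are gcd(|Δx|,|Δy|)+1 lattice points, so counting each shared vertex once the boundary has gcd(7,18) + gcd(3,31) + gcd(6,6) + gcd(2,7) = 1+1+6+1 = 9.
Pick's theorem gives I = A − B/2 + 1 = 108.5 − 9/2 + 1 = 105.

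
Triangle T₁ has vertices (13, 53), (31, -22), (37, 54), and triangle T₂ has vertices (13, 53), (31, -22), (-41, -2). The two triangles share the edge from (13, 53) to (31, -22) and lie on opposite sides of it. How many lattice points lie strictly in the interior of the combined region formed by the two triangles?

3426

The union is the simple quadrilateral with vertices (13, 53), (37, 54), (31, -22), (-41, -2) in order.
Using the shoelace formula, 2A = |(13·54 − 37·53) + (37·(-22) − 31·54) + (31·(-2) − (-41)·(-22)) + ((-41)·53 − 13·(-2))| = 6858, so the area is 3429.
Along each edge there are gcd(|Δx|,|Δy|)+1 lattice points, so counting each shared vertex once the boundary has gcd(24,1) + gcd(6,76) + gcd(72,20) + gcd(54,55) = 1+2+4+1 = 8.
By Pick's theorem I = A − B/2 + 1 = 3429 − 8/2 + 1 = 3426.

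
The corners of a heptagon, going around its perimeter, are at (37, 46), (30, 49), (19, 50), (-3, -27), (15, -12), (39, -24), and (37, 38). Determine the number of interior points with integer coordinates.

Using the shoelace formula, 2A = |(37·49 − 30·46) + (30·50 − 19·49) + (19·(-27) − (-3)·50) + ((-3)·(-12) − 15·(-27)) + (15·(-24) − 39·(-12)) + (39·38 − 37·(-24)) + (37·46 − 37·38)| = 3854, so the area is 1927.
Summing gcd(|Δx|,|Δy|) over the edges gives the boundary count: gcd(7,3) + gcd(11,1) + gcd(22,77) + gcd(18,15) + gcd(24,12) + gcd(2,62) + gcd(0,8) = 1+1+11+3+12+2+8 = 38.
Pick's theorem gives I = A − B/2 + 1 = 1927 − 38/2 + 1 = 1909.

1909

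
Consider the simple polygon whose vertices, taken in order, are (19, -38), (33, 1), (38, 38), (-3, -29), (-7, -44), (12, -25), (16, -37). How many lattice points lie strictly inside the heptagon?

1079

The shoelace formula gives twice the area as |(19·1 − 33·(-38)) + (33·38 − 38·1) + (38·(-29) − (-3)·38) + ((-3)·(-44) − (-7)·(-29)) + ((-7)·(-25) − 12·(-44)) + (12·(-37) − 16·(-25)) + (16·(-38) − 19·(-37))| = 2184, so the area is 1092.
Summing gcd(|Δx|,|Δy|) over the edges gives the boundary count: gcd(14,39) + gcd(5,37) + gcd(41,67) + gcd(4,15) + gcd(19,19) + gcd(4,12) + gcd(3,1) = 1+1+1+1+19+4+1 = 28.
Pick's theorem gives I = A − B/2 + 1 = 1092 − 28/2 + 1 = 1079.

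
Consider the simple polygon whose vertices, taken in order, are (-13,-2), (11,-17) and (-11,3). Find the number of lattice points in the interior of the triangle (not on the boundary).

Using the shoelace formula, 2A = |((-13)·(-17) − 11·(-2)) + (11·3 − (-11)·(-17)) + ((-11)·(-2) − (-13)·3)| = 150, so the area is 75.
Along each edge there are gcd(|Δx|,|Δy|)+1 lattice points, so counting each shared vertex once the boundary has gcd(24,15) + gcd(22,20) + gcd(2,5) = 3+2+1 = 6.
Pick's theorem gives I = A − B/2 + 1 = 75 − 6/2 + 1 = 73.

73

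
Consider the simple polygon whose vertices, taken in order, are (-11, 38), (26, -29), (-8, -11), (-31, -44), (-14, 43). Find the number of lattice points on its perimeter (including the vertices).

6

Summing gcd(|Δx|,|Δy|) over the edges gives the boundary count: gcd(37,67) + gcd(34,18) + gcd(23,33) + gcd(17,87) + gcd(3,5) = 1+2+1+1+1 = 6.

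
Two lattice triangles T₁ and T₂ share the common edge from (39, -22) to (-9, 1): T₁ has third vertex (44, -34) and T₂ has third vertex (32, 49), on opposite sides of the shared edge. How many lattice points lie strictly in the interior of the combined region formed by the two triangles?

1853

The union is the simple quadrilateral with vertices (39, -22), (44, -34), (-9, 1), (32, 49) in order.
The shoelace formula gives twice the area as |[39·(-34) − 44·(-22)] + [44·1 − (-9)·(-34)] + [(-9)·49 − 32·1] + [32·(-22) − 39·49]| = 3708, so the area is 1854.
Summing gcd(|Δx|,|Δy|) over the edges gives the boundary count: gcd(5,12) + gcd(53,35) + gcd(41,48) + gcd(7,71) = 1+1+1+1 = 4.
By Pick's theorem I = A − B/2 + 1 = 1854 − 4/2 + 1 = 1853.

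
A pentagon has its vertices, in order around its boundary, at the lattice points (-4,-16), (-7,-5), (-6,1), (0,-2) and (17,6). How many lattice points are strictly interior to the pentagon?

The shoelace formula gives twice the area as |((-4)·(-5) − (-7)·(-16)) + ((-7)·1 − (-6)·(-5)) + ((-6)·(-2) − 0·1) + (0·6 − 17·(-2)) + (17·(-16) − (-4)·6)| = 331, so the area is 331/2.
The number of boundary lattice points is Σ gcd(|Δx|,|Δy|) = gcd(3,11) + gcd(1,6) + gcd(6,3) + gcd(17,8) + gcd(21,22) = 1+1+3+1+1 = 7.
By Pick's theorem A = I + B/2 − 1, so I = 331/2 − 7/2 + 1 = 163.

163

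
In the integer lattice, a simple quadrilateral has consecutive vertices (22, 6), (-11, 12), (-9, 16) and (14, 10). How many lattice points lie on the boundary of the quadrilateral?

10

Summing gcd(|Δx|,|Δy|) over the edges gives the boundary count: gcd(33,6) + gcd(2,4) + gcd(23,6) + gcd(8,4) = 3+2+1+4 = 10.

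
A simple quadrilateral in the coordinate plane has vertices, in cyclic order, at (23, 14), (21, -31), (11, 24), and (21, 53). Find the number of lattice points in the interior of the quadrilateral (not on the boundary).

The shoelace formula gives twice the area as |[23·(-31) − 21·14] + [21·24 − 11·(-31)] + [11·53 − 21·24] + [21·14 − 23·53]| = 1008, so the area is 504.
The number of boundary lattice points is Σ gcd(|Δx|,|Δy|) = gcd(2,45) + gcd(10,55) + gcd(10,29) + gcd(2,39) = 1+5+1+1 = 8.
Pick's theorem gives I = A − B/2 + 1 = 504 − 8/2 + 1 = 501.

501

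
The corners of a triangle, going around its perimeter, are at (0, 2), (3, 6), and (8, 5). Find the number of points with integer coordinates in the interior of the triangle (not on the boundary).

By the shoelace formula, twice the signed area is |(0·6 − 3·2) + (3·5 − 8·6) + (8·2 − 0·5)| = 23, so the area is 11.5.
Summing gcd(|Δx|,|Δy|) over the edges gives the boundary count: gcd(3,4) + gcd(5,1) + gcd(8,3) = 1+1+1 = 3.
Pick's theorem gives I = A − B/2 + 1 = 11.5 − 3/2 + 1 = 11.

11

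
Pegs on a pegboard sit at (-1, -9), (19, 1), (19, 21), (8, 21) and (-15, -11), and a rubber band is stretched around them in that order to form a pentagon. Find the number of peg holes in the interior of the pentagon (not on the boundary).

545

By the shoelace formula, twice the signed area is |((-1)·1 − 19·(-9)) + (19·21 − 19·1) + (19·21 − 8·21) + (8·(-11) − (-15)·21) + ((-15)·(-9) − (-1)·(-11))| = 1132, so the area is 566.
Summing gcd(|Δx|,|Δy|) over the edges gives the boundary count: gcd(20,10) + gcd(0,20) + gcd(11,0) + gcd(23,32) + gcd(14,2) = 10+20+11+1+2 = 44.
By Pick's theorem A = I + B/2 − 1, so I = 566 − 44/2 + 1 = 545.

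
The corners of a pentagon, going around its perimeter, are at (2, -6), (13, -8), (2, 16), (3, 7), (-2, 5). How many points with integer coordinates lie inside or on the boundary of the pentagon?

145

The shoelace formula gives twice the area as |(2·(-8) − 13·(-6)) + (13·16 − 2·(-8)) + (2·7 − 3·16) + (3·5 − (-2)·7) + ((-2)·(-6) − 2·5)| = 283, so the area is 141.5.
Along each edge there are gcd(|Δx|,|Δy|)+1 lattice points, so counting each shared vertex once the boundary has gcd(11,2) + gcd(11,24) + gcd(1,9) + gcd(5,2) + gcd(4,11) = 1+1+1+1+1 = 5.
Pick's theorem gives I = A − B/2 + 1 = 141.5 − 5/2 + 1 = 140, so the closed region contains I + B = 140 + 5 = 145 lattice points.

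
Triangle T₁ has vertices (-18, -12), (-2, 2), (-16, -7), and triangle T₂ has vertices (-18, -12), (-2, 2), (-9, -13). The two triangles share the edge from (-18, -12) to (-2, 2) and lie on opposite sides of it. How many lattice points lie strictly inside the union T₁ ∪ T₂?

The union is the simple quadrilateral with vertices (-18, -12), (-16, -7), (-2, 2), (-9, -13) in order.
Using the shoelace formula, 2A = |((-18)·(-7) − (-16)·(-12)) + ((-16)·2 − (-2)·(-7)) + ((-2)·(-13) − (-9)·2) + ((-9)·(-12) − (-18)·(-13))| = 194, so the area is 97.
Summing gcd(|Δx|,|Δy|) over the edges gives the boundary count: gcd(2,5) + gcd(14,9) + gcd(7,15) + gcd(9,1) = 1+1+1+1 = 4.
By Pick's theorem I = A − B/2 + 1 = 97 − 4/2 + 1 = 96.

96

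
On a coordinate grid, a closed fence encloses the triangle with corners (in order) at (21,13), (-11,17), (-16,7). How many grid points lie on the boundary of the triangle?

10

Summing gcd(|Δx|,|Δy|) over the edges gives the boundary count: gcd(32,4) + gcd(5,10) + gcd(37,6) = 4+5+1 = 10.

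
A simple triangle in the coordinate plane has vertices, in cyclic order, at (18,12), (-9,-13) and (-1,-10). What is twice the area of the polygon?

The shoelace formula gives twice the area as |[18·(-13) − (-9)·12] + [(-9)·(-10) − (-1)·(-13)] + [(-1)·12 − 18·(-10)]| = 119, so the area is 119/2.

119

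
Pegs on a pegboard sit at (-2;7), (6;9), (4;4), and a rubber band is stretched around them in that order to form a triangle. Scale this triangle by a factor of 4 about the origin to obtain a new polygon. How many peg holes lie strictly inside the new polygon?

277

Using the shoelace formula, 2A = |[(-2)·9 − 6·7] + [6·4 − 4·9] + [4·7 − (-2)·4]| = 36, so the area is 18.
The number of boundary lattice points is Σ gcd(|Δx|,|Δy|) = gcd(8,2) + gcd(2,5) + gcd(6,3) = 2+1+3 = 6.
Scaling by 4 multiplies the area by 4² = 16 (so the new area is 288) and multiplies the boundary lattice-point count by 4, giving 24.
By Pick's theorem, the interior count of the dilated polygon is 288 − 24/2 + 1 = 277.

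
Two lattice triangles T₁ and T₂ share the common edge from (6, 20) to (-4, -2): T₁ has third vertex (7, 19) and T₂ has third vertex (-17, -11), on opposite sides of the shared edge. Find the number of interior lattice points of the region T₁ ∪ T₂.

113

The union is the simple quadrilateral with vertices (6, 20), (7, 19), (-4, -2), (-17, -11) in order.
By the shoelace formula, twice the signed area is |[6·19 − 7·20] + [7·(-2) − (-4)·19] + [(-4)·(-11) − (-17)·(-2)] + [(-17)·20 − 6·(-11)]| = 228, so the area is 114.
Summing gcd(|Δx|,|Δy|) over the edges gives the boundary count: gcd(1,1) + gcd(11,21) + gcd(13,9) + gcd(23,31) = 1+1+1+1 = 4.
By Pick's theorem I = A − B/2 + 1 = 114 − 4/2 + 1 = 113.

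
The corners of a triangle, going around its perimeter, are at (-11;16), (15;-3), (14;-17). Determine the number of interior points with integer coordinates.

Using the shoelace formula, 2A = |[(-11)·(-3) − 15·16] + [15·(-17) − 14·(-3)] + [14·16 − (-11)·(-17)]| = 383, so the area is 191.5.
Along each edge there are gcd(|Δx|,|Δy|)+1 lattice points, so counting each shared vertex once the boundary has gcd(26,19) + gcd(1,14) + gcd(25,33) = 1+1+1 = 3.
Pick's theorem gives I = A − B/2 + 1 = 191.5 − 3/2 + 1 = 191.

191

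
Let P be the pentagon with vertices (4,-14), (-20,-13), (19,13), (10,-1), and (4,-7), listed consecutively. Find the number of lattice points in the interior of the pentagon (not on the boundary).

By the shoelace formula, twice the signed area is |(4·(-13) − (-20)·(-14)) + ((-20)·13 − 19·(-13)) + (19·(-1) − 10·13) + (10·(-7) − 4·(-1)) + (4·(-14) − 4·(-7))| = 588, so the area is 294.
The number of boundary lattice points is Σ gcd(|Δx|,|Δy|) = gcd(24,1) + gcd(39,26) + gcd(9,14) + gcd(6,6) + gcd(0,7) = 1+13+1+6+7 = 28.
By Pick's theorem A = I + B/2 − 1, so I = 294 − 28/2 + 1 = 281.

281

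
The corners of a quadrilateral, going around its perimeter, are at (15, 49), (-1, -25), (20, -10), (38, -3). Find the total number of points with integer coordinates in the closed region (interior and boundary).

The shoelace formula gives twice the area as |[15·(-25) − (-1)·49] + [(-1)·(-10) − 20·(-25)] + [20·(-3) − 38·(-10)] + [38·49 − 15·(-3)]| = 2411, so the area is 2411/2.
Along each edge there are gcd(|Δx|,|Δy|)+1 lattice points, so counting each shared vertex once the boundary has gcd(16,74) + gcd(21,15) + gcd(18,7) + gcd(23,52) = 2+3+1+1 = 7.
Pick's theorem gives I = A − B/2 + 1 = 2411/2 − 7/2 + 1 = 1203, so the closed region contains I + B = 1203 + 7 = 1210 lattice points.

1210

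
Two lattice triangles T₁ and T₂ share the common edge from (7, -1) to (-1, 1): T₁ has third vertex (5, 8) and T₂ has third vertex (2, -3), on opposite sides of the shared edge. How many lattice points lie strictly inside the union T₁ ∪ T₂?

The union is the simple quadrilateral with vertices (7, -1), (5, 8), (-1, 1), (2, -3) in order.
The shoelace formula gives twice the area as |[7·8 − 5·(-1)] + [5·1 − (-1)·8] + [(-1)·(-3) − 2·1] + [2·(-1) − 7·(-3)]| = 94, so the area is 47.
Along each edge there are gcd(|Δx|,|Δy|)+1 lattice points, so counting each shared vertex once the boundary has gcd(2,9) + gcd(6,7) + gcd(3,4) + gcd(5,2) = 1+1+1+1 = 4.
By Pick's theorem I = A − B/2 + 1 = 47 − 4/2 + 1 = 46.

46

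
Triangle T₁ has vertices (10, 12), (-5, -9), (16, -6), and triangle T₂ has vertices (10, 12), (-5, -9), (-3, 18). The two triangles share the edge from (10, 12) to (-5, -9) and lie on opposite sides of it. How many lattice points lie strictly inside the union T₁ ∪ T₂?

The union is the simple quadrilateral with vertices (10, 12), (16, -6), (-5, -9), (-3, 18) in order.
By the shoelace formula, twice the signed area is |[10·(-6) − 16·12] + [16·(-9) − (-5)·(-6)] + [(-5)·18 − (-3)·(-9)] + [(-3)·12 − 10·18]| = 759, so the area is 379.5.
Along each edge there are gcd(|Δx|,|Δy|)+1 lattice points, so counting each shared vertex once the boundary has gcd(6,18) + gcd(21,3) + gcd(2,27) + gcd(13,6) = 6+3+1+1 = 11.
By Pick's theorem I = A − B/2 + 1 = 379.5 − 11/2 + 1 = 375.

375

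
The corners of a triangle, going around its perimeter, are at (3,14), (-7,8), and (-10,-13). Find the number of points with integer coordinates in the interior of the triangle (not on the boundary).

94

The shoelace formula gives twice the area as |(3·8 − (-7)·14) + ((-7)·(-13) − (-10)·8) + ((-10)·14 − 3·(-13))| = 192, so the area is 96.
Summing gcd(|Δx|,|Δy|) over the edges gives the boundary count: gcd(10,6) + gcd(3,21) + gcd(13,27) = 2+3+1 = 6.
By Pick's theorem A = I + B/2 − 1, so I = 96 − 6/2 + 1 = 94.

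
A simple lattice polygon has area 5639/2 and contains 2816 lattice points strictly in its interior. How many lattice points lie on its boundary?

Pick's theorem gives A = I + B/2 − 1, so B = 2(A − I + 1) = 2(5639/2 − 2816 + 1) = 9.

9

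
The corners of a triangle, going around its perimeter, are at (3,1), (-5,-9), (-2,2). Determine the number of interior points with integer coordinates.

The shoelace formula gives twice the area as |[3·(-9) − (-5)·1] + [(-5)·2 − (-2)·(-9)] + [(-2)·1 − 3·2]| = 58, so the area is 29.
The number of boundary lattice points is Σ gcd(|Δx|,|Δy|) = gcd(8,10) + gcd(3,11) + gcd(5,1) = 2+1+1 = 4.
By Pick's theorem A = I + B/2 − 1, so I = 29 − 4/2 + 1 = 28.

28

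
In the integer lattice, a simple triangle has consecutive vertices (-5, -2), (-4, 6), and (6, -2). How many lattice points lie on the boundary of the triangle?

Summing gcd(|Δx|,|Δy|) over the edges gives the boundary count: gcd(1,8) + gcd(10,8) + gcd(11,0) = 1+2+11 = 14.

14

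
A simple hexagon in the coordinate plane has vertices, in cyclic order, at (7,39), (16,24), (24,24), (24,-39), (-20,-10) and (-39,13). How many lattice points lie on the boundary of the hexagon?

78

The number of boundary lattice points is Σ gcd(|Δx|,|Δy|) = gcd(9,15) + gcd(8,0) + gcd(0,63) + gcd(44,29) + gcd(19,23) + gcd(46,26) = 3+8+63+1+1+2 = 78.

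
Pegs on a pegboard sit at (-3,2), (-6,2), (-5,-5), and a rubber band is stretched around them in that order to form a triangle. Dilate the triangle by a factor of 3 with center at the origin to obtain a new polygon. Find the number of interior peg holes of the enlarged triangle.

88

By the shoelace formula, twice the signed area is |[(-3)·2 − (-6)·2] + [(-6)·(-5) − (-5)·2] + [(-5)·2 − (-3)·(-5)]| = 21, so the area is 21/2.
The number of boundary lattice points is Σ gcd(|Δx|,|Δy|) = gcd(3,0) + gcd(1,7) + gcd(2,7) = 3+1+1 = 5.
Scaling by 3 multiplies the area by 3² = 9 (so the new area is 94.5) and multiplies the boundary lattice-point count by 3, giving 15.
By Pick's theorem, the interior count of the dilated polygon is 94.5 − 15/2 + 1 = 88.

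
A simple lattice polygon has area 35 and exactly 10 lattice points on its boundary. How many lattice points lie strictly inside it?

31

Pick's theorem A = I + B/2 − 1 rearranges to I = A − B/2 + 1 = 35 − 10/2 + 1 = 31.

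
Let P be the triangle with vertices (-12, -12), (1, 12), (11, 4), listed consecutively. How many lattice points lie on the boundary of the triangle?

4

The number of boundary lattice points is Σ gcd(|Δx|,|Δy|) = gcd(13,24) + gcd(10,8) + gcd(23,16) = 1+2+1 = 4.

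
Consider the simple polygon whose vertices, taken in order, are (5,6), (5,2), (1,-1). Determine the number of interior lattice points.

6

Using the shoelace formula, 2A = |(5·2 − 5·6) + (5·(-1) − 1·2) + (1·6 − 5·(-1))| = 16, so the area is 8.
Along each edge there are gcd(|Δx|,|Δy|)+1 lattice points, so counting each shared vertex once the boundary has gcd(0,4) + gcd(4,3) + gcd(4,7) = 4+1+1 = 6.
By Pick's theorem A = I + B/2 − 1, so I = 8 − 6/2 + 1 = 6.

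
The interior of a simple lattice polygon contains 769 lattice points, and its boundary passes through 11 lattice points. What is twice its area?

1547

Pick's theorem states A = I + B/2 − 1, so A = 769 + 11/2 − 1 = 1547/2.
Hence 2A = 1547.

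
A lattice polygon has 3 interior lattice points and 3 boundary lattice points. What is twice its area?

Pick's theorem states A = I + B/2 − 1, so A = 3 + 3/2 − 1 = 7/2.
Hence 2A = 7.

7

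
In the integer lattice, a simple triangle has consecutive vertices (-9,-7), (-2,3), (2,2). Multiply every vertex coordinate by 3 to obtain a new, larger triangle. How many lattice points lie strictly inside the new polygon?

The shoelace formula gives twice the area as |((-9)·3 − (-2)·(-7)) + ((-2)·2 − 2·3) + (2·(-7) − (-9)·2)| = 47, so the area is 47/2.
Along each edge there are gcd(|Δx|,|Δy|)+1 lattice points, so counting each shared vertex once the boundary has gcd(7,10) + gcd(4,1) + gcd(11,9) = 1+1+1 = 3.
Scaling by 3 multiplies the area by 3² = 9 (so the new area is 423/2) and multiplies the boundary lattice-point count by 3, giving 9.
By Pick's theorem, the interior count of the dilated polygon is 423/2 − 9/2 + 1 = 208.

208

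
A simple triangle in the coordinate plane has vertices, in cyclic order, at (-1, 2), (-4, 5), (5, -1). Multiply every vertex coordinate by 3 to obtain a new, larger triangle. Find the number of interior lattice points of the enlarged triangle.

28

The shoelace formula gives twice the area as |[(-1)·5 − (-4)·2] + [(-4)·(-1) − 5·5] + [5·2 − (-1)·(-1)]| = 9, so the area is 9/2.
The number of boundary lattice points is Σ gcd(|Δx|,|Δy|) = gcd(3,3) + gcd(9,6) + gcd(6,3) = 3+3+3 = 9.
Scaling by 3 multiplies the area by 3² = 9 (so the new area is 81/2) and multiplies the boundary lattice-point count by 3, giving 27.
By Pick's theorem, the interior count of the dilated polygon is 81/2 − 27/2 + 1 = 28.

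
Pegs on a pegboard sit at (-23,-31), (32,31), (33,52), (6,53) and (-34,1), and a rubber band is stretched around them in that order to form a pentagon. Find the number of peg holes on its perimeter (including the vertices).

8

Along each edge there are gcd(|Δx|,|Δy|)+1 lattice points, so counting each shared vertex once the boundary has gcd(55,62) + gcd(1,21) + gcd(27,1) + gcd(40,52) + gcd(11,32) = 1+1+1+4+1 = 8.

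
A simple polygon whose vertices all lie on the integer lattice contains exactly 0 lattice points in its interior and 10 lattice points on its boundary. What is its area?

4

Pick's theorem states A = I + B/2 − 1, so A = 0 + 10/2 − 1 = 4.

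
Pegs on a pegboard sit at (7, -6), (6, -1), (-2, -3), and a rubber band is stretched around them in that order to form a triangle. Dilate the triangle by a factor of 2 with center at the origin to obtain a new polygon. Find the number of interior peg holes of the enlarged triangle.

79

Using the shoelace formula, 2A = |(7·(-1) − 6·(-6)) + (6·(-3) − (-2)·(-1)) + ((-2)·(-6) − 7·(-3))| = 42, so the area is 21.
The number of boundary lattice points is Σ gcd(|Δx|,|Δy|) = gcd(1,5) + gcd(8,2) + gcd(9,3) = 1+2+3 = 6.
Scaling by 2 multiplies the area by 2² = 4 (so the new area is 84) and multiplies the boundary lattice-point count by 2, giving 12.
By Pick's theorem, the interior count of the dilated polygon is 84 − 12/2 + 1 = 79.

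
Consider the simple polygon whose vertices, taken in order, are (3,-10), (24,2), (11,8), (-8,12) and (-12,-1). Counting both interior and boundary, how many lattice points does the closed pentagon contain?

449

The shoelace formula gives twice the area as |[3·2 − 24·(-10)] + [24·8 − 11·2] + [11·12 − (-8)·8] + [(-8)·(-1) − (-12)·12] + [(-12)·(-10) − 3·(-1)]| = 887, so the area is 887/2.
Summing gcd(|Δx|,|Δy|) over the edges gives the boundary count: gcd(21,12) + gcd(13,6) + gcd(19,4) + gcd(4,13) + gcd(15,9) = 3+1+1+1+3 = 9.
Pick's theorem gives I = A − B/2 + 1 = 887/2 − 9/2 + 1 = 440, so the closed region contains I + B = 440 + 9 = 449 lattice points.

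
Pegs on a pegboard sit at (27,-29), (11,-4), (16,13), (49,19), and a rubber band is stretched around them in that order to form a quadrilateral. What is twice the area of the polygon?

Using the shoelace formula, 2A = |[27·(-4) − 11·(-29)] + [11·13 − 16·(-4)] + [16·19 − 49·13] + [49·(-29) − 27·19]| = 1849, so the area is 1849/2.

1849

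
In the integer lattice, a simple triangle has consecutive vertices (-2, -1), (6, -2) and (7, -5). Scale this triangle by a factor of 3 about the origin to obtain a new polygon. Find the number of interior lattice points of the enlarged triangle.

100

By the shoelace formula, twice the signed area is |((-2)·(-2) − 6·(-1)) + (6·(-5) − 7·(-2)) + (7·(-1) − (-2)·(-5))| = 23, so the area is 23/2.
The number of boundary lattice points is Σ gcd(|Δx|,|Δy|) = gcd(8,1) + gcd(1,3) + gcd(9,4) = 1+1+1 = 3.
Scaling by 3 multiplies the area by 3² = 9 (so the new area is 207/2) and multiplies the boundary lattice-point count by 3, giving 9.
By Pick's theorem, the interior count of the dilated polygon is 207/2 − 9/2 + 1 = 100.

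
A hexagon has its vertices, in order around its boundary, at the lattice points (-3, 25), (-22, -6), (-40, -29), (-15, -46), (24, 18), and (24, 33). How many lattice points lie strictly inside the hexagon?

Using the shoelace formula, 2A = |[(-3)·(-6) − (-22)·25] + [(-22)·(-29) − (-40)·(-6)] + [(-40)·(-46) − (-15)·(-29)] + [(-15)·18 − 24·(-46)] + [24·33 − 24·18] + [24·25 − (-3)·33]| = 4264, so the area is 2132.
Summing gcd(|Δx|,|Δy|) over the edges gives the boundary count: gcd(19,31) + gcd(18,23) + gcd(25,17) + gcd(39,64) + gcd(0,15) + gcd(27,8) = 1+1+1+1+15+1 = 20.
By Pick's theorem A = I + B/2 − 1, so I = 2132 − 20/2 + 1 = 2123.

2123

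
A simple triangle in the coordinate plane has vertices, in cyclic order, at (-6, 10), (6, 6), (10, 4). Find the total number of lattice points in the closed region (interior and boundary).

9

By the shoelace formula, twice the signed area is |[(-6)·6 − 6·10] + [6·4 − 10·6] + [10·10 − (-6)·4]| = 8, so the area is 4.
The number of boundary lattice points is Σ gcd(|Δx|,|Δy|) = gcd(12,4) + gcd(4,2) + gcd(16,6) = 4+2+2 = 8.
Pick's theorem gives I = A − B/2 + 1 = 4 − 8/2 + 1 = 1, so the closed region contains I + B = 1 + 8 = 9 lattice points.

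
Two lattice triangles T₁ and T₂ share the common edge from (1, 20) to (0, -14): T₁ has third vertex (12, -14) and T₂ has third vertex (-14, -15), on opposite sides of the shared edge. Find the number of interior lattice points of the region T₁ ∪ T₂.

The union is the simple quadrilateral with vertices (1, 20), (12, -14), (0, -14), (-14, -15) in order.
The shoelace formula gives twice the area as |[1·(-14) − 12·20] + [12·(-14) − 0·(-14)] + [0·(-15) − (-14)·(-14)] + [(-14)·20 − 1·(-15)]| = 883, so the area is 441.5.
Summing gcd(|Δx|,|Δy|) over the edges gives the boundary count: gcd(11,34) + gcd(12,0) + gcd(14,1) + gcd(15,35) = 1+12+1+5 = 19.
By Pick's theorem I = A − B/2 + 1 = 441.5 − 19/2 + 1 = 433.

433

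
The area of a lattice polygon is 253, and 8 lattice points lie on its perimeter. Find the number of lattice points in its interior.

250

Pick's theorem A = I + B/2 − 1 rearranges to I = A − B/2 + 1 = 253 − 8/2 + 1 = 250.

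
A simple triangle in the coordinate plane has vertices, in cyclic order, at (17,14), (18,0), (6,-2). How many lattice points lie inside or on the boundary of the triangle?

88

Using the shoelace formula, 2A = |(17·0 − 18·14) + (18·(-2) − 6·0) + (6·14 − 17·(-2))| = 170, so the area is 85.
Summing gcd(|Δx|,|Δy|) over the edges gives the boundary count: gcd(1,14) + gcd(12,2) + gcd(11,16) = 1+2+1 = 4.
Pick's theorem gives I = A − B/2 + 1 = 85 − 4/2 + 1 = 84, so the closed region contains I + B = 84 + 4 = 88 lattice points.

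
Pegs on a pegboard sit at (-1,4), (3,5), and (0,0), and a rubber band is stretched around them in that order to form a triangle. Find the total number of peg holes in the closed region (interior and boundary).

11

By the shoelace formula, twice the signed area is |[(-1)·5 − 3·4] + [3·0 − 0·5] + [0·4 − (-1)·0]| = 17, so the area is 8.5.
Along each edge there are gcd(|Δx|,|Δy|)+1 lattice points, so counting each shared vertex once the boundary has gcd(4,1) + gcd(3,5) + gcd(1,4) = 1+1+1 = 3.
Pick's theorem gives I = A − B/2 + 1 = 8.5 − 3/2 + 1 = 8, so the closed region contains I + B = 8 + 3 = 11 lattice points.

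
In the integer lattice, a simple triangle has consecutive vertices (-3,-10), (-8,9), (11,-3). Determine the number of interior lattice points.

Using the shoelace formula, 2A = |[(-3)·9 − (-8)·(-10)] + [(-8)·(-3) − 11·9] + [11·(-10) − (-3)·(-3)]| = 301, so the area is 150.5.
Summing gcd(|Δx|,|Δy|) over the edges gives the boundary count: gcd(5,19) + gcd(19,12) + gcd(14,7) = 1+1+7 = 9.
Pick's theorem gives I = A − B/2 + 1 = 150.5 − 9/2 + 1 = 147.

147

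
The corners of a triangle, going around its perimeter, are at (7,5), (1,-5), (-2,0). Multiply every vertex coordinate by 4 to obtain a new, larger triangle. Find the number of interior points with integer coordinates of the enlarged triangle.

The shoelace formula gives twice the area as |(7·(-5) − 1·5) + (1·0 − (-2)·(-5)) + ((-2)·5 − 7·0)| = 60, so the area is 30.
Along each edge there are gcd(|Δx|,|Δy|)+1 lattice points, so counting each shared vertex once the boundary has gcd(6,10) + gcd(3,5) + gcd(9,5) = 2+1+1 = 4.
Scaling by 4 multiplies the area by 4² = 16 (so the new area is 480) and multiplies the boundary lattice-point count by 4, giving 16.
By Pick's theorem, the interior count of the dilated polygon is 480 − 16/2 + 1 = 473.

473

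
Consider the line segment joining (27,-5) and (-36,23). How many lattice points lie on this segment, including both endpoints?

8

The number of lattice points on a segment between lattice points is gcd(|Δx|,|Δy|) + 1 = gcd(63,28) + 1 = 7 + 1 = 8.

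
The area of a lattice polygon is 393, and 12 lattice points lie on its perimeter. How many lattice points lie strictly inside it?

388

Pick's theorem A = I + B/2 − 1 rearranges to I = A − B/2 + 1 = 393 − 12/2 + 1 = 388.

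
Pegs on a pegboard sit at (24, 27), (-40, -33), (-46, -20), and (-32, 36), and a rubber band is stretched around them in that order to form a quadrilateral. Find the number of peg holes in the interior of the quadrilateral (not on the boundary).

2218

Using the shoelace formula, 2A = |(24·(-33) − (-40)·27) + ((-40)·(-20) − (-46)·(-33)) + ((-46)·36 − (-32)·(-20)) + ((-32)·27 − 24·36)| = 4454, so the area is 2227.
Summing gcd(|Δx|,|Δy|) over the edges gives the boundary count: gcd(64,60) + gcd(6,13) + gcd(14,56) + gcd(56,9) = 4+1+14+1 = 20.
By Pick's theorem A = I + B/2 − 1, so I = 2227 − 20/2 + 1 = 2218.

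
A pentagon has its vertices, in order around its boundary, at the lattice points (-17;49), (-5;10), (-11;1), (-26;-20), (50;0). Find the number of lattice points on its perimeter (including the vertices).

14

The number of boundary lattice points is Σ gcd(|Δx|,|Δy|) = gcd(12,39) + gcd(6,9) + gcd(15,21) + gcd(76,20) + gcd(67,49) = 3+3+3+4+1 = 14.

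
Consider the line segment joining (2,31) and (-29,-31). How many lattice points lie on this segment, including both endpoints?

The number of lattice points on a segment between lattice points is gcd(|Δx|,|Δy|) + 1 = gcd(31,62) + 1 = 31 + 1 = 32.

32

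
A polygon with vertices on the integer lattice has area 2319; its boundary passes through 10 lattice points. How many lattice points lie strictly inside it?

2315

Pick's theorem A = I + B/2 − 1 rearranges to I = A − B/2 + 1 = 2319 − 10/2 + 1 = 2315.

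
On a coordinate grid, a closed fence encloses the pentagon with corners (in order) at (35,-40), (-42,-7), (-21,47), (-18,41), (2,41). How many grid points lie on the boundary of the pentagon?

Summing gcd(|Δx|,|Δy|) over the edges gives the boundary count: gcd(77,33) + gcd(21,54) + gcd(3,6) + gcd(20,0) + gcd(33,81) = 11+3+3+20+3 = 40.

40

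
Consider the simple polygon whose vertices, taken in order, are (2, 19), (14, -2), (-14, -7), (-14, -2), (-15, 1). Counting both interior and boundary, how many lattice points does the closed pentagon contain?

By the shoelace formula, twice the signed area is |(2·(-2) − 14·19) + (14·(-7) − (-14)·(-2)) + ((-14)·(-2) − (-14)·(-7)) + ((-14)·1 − (-15)·(-2)) + ((-15)·19 − 2·1)| = 797, so the area is 797/2.
Summing gcd(|Δx|,|Δy|) over the edges gives the boundary count: gcd(12,21) + gcd(28,5) + gcd(0,5) + gcd(1,3) + gcd(17,18) = 3+1+5+1+1 = 11.
Pick's theorem gives I = A − B/2 + 1 = 797/2 − 11/2 + 1 = 394, so the closed region contains I + B = 394 + 11 = 405 lattice points.

405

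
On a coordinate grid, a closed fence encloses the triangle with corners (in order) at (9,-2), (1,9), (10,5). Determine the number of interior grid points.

33

By the shoelace formula, twice the signed area is |[9·9 − 1·(-2)] + [1·5 − 10·9] + [10·(-2) − 9·5]| = 67, so the area is 67/2.
Summing gcd(|Δx|,|Δy|) over the edges gives the boundary count: gcd(8,11) + gcd(9,4) + gcd(1,7) = 1+1+1 = 3.
Pick's theorem gives I = A − B/2 + 1 = 67/2 − 3/2 + 1 = 33.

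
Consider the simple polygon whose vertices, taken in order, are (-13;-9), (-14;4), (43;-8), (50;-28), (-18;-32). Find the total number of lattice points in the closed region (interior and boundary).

1706

Using the shoelace formula, 2A = |[(-13)·4 − (-14)·(-9)] + [(-14)·(-8) − 43·4] + [43·(-28) − 50·(-8)] + [50·(-32) − (-18)·(-28)] + [(-18)·(-9) − (-13)·(-32)]| = 3400, so the area is 1700.
Summing gcd(|Δx|,|Δy|) over the edges gives the boundary count: gcd(1,13) + gcd(57,12) + gcd(7,20) + gcd(68,4) + gcd(5,23) = 1+3+1+4+1 = 10.
Pick's theorem gives I = A − B/2 + 1 = 1700 − 10/2 + 1 = 1696, so the closed region contains I + B = 1696 + 10 = 1706 lattice points.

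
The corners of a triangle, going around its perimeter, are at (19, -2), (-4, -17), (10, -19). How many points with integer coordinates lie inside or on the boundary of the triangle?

By the shoelace formula, twice the signed area is |(19·(-17) − (-4)·(-2)) + ((-4)·(-19) − 10·(-17)) + (10·(-2) − 19·(-19))| = 256, so the area is 128.
The number of boundary lattice points is Σ gcd(|Δx|,|Δy|) = gcd(23,15) + gcd(14,2) + gcd(9,17) = 1+2+1 = 4.
Pick's theorem gives I = A − B/2 + 1 = 128 − 4/2 + 1 = 127, so the closed region contains I + B = 127 + 4 = 131 lattice points.

131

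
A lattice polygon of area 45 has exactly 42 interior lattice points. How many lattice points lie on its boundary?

Pick's theorem gives A = I + B/2 − 1, so B = 2(A − I + 1) = 2(45 − 42 + 1) = 8.

8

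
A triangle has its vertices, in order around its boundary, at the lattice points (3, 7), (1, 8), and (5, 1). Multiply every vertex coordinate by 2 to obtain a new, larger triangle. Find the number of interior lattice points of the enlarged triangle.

Using the shoelace formula, 2A = |(3·8 − 1·7) + (1·1 − 5·8) + (5·7 − 3·1)| = 10, so the area is 5.
Along each edge there are gcd(|Δx|,|Δy|)+1 lattice points, so counting each shared vertex once the boundary has gcd(2,1) + gcd(4,7) + gcd(2,6) = 1+1+2 = 4.
Scaling by 2 multiplies the area by 2² = 4 (so the new area is 20) and multiplies the boundary lattice-point count by 2, giving 8.
By Pick's theorem, the interior count of the dilated polygon is 20 − 8/2 + 1 = 17.

17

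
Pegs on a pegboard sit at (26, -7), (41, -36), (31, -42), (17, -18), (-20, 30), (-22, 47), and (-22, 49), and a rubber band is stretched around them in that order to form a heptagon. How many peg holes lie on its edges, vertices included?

Summing gcd(|Δx|,|Δy|) over the edges gives the boundary count: gcd(15,29) + gcd(10,6) + gcd(14,24) + gcd(37,48) + gcd(2,17) + gcd(0,2) + gcd(48,56) = 1+2+2+1+1+2+8 = 17.

17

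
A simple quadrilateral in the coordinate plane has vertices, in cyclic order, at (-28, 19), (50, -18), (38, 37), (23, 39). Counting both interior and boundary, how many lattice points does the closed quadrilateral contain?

The shoelace formula gives twice the area as |[(-28)·(-18) − 50·19] + [50·37 − 38·(-18)] + [38·39 − 23·37] + [23·19 − (-28)·39]| = 4248, so the area is 2124.
The number of boundary lattice points is Σ gcd(|Δx|,|Δy|) = gcd(78,37) + gcd(12,55) + gcd(15,2) + gcd(51,20) = 1+1+1+1 = 4.
Pick's theorem gives I = A − B/2 + 1 = 2124 − 4/2 + 1 = 2123, so the closed region contains I + B = 2123 + 4 = 2127 lattice points.

2127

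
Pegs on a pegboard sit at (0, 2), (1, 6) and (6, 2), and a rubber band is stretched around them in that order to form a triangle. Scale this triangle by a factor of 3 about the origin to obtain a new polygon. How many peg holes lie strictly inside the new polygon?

97

The shoelace formula gives twice the area as |[0·6 − 1·2] + [1·2 − 6·6] + [6·2 − 0·2]| = 24, so the area is 12.
Along each edge there are gcd(|Δx|,|Δy|)+1 lattice points, so counting each shared vertex once the boundary has gcd(1,4) + gcd(5,4) + gcd(6,0) = 1+1+6 = 8.
Scaling by 3 multiplies the area by 3² = 9 (so the new area is 108) and multiplies the boundary lattice-point count by 3, giving 24.
By Pick's theorem, the interior count of the dilated polygon is 108 − 24/2 + 1 = 97.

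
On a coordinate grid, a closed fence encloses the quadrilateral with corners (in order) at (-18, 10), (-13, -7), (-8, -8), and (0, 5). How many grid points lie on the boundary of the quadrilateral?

4

The number of boundary lattice points is Σ gcd(|Δx|,|Δy|) = gcd(5,17) + gcd(5,1) + gcd(8,13) + gcd(18,5) = 1+1+1+1 = 4.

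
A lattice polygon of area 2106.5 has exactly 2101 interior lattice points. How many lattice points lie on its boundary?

13

Pick's theorem gives A = I + B/2 − 1, so B = 2(A − I + 1) = 2(2106.5 − 2101 + 1) = 13.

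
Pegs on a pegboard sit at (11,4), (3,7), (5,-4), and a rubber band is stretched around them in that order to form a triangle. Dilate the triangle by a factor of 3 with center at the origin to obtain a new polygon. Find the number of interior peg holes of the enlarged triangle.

Using the shoelace formula, 2A = |(11·7 − 3·4) + (3·(-4) − 5·7) + (5·4 − 11·(-4))| = 82, so the area is 41.
Along each edge there are gcd(|Δx|,|Δy|)+1 lattice points, so counting each shared vertex once the boundary has gcd(8,3) + gcd(2,11) + gcd(6,8) = 1+1+2 = 4.
Scaling by 3 multiplies the area by 3² = 9 (so the new area is 369) and multiplies the boundary lattice-point count by 3, giving 12.
By Pick's theorem, the interior count of the dilated polygon is 369 − 12/2 + 1 = 364.

364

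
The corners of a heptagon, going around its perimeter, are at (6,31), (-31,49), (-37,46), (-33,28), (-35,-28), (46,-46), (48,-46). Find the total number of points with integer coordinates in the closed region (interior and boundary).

Using the shoelace formula, 2A = |[6·49 − (-31)·31] + [(-31)·46 − (-37)·49] + [(-37)·28 − (-33)·46] + [(-33)·(-28) − (-35)·28] + [(-35)·(-46) − 46·(-28)] + [46·(-46) − 48·(-46)] + [48·31 − 6·(-46)]| = 8782, so the area is 4391.
The number of boundary lattice points is Σ gcd(|Δx|,|Δy|) = gcd(37,18) + gcd(6,3) + gcd(4,18) + gcd(2,56) + gcd(81,18) + gcd(2,0) + gcd(42,77) = 1+3+2+2+9+2+7 = 26.
Pick's theorem gives I = A − B/2 + 1 = 4391 − 26/2 + 1 = 4379, so the closed region contains I + B = 4379 + 26 = 4405 lattice points.

4405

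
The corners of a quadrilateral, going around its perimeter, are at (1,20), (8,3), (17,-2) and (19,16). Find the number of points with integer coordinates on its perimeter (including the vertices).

6

Summing gcd(|Δx|,|Δy|) over the edges gives the boundary count: gcd(7,17) + gcd(9,5) + gcd(2,18) + gcd(18,4) = 1+1+2+2 = 6.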